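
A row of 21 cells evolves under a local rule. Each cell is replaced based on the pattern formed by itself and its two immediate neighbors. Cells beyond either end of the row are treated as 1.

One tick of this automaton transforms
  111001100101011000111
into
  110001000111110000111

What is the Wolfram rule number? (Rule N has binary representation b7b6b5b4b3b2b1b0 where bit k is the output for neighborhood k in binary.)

172

position 0: 111 → 1  (bit 7 = 1)
position 2: 110 → 0  (bit 6 = 0)
position 10: 101 → 1  (bit 5 = 1)
position 3: 100 → 0  (bit 4 = 0)
position 5: 011 → 1  (bit 3 = 1)
position 9: 010 → 1  (bit 2 = 1)
position 4: 001 → 0  (bit 1 = 0)
position 16: 000 → 0  (bit 0 = 0)
bits b7..b0 = 10101100 = 172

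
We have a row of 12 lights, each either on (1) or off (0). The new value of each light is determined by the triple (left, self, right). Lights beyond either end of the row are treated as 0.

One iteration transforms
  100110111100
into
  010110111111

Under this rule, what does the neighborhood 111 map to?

At position 7 the neighborhood is 111; the next row has 1 there.

1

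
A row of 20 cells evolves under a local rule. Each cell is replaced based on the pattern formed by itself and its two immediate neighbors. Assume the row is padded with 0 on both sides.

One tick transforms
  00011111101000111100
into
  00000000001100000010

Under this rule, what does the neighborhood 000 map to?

At position 0 the neighborhood is 000; the next row has 0 there.

0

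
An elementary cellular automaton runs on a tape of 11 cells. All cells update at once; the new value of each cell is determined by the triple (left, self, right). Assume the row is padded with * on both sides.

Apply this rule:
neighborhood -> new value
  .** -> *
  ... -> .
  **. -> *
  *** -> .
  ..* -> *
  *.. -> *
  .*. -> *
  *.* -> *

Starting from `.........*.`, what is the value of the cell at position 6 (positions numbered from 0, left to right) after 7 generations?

*

*.......***
**.....**..
.**...*****
****.**....
...*****..*
*.**...****
*****.**...
position 6 holds *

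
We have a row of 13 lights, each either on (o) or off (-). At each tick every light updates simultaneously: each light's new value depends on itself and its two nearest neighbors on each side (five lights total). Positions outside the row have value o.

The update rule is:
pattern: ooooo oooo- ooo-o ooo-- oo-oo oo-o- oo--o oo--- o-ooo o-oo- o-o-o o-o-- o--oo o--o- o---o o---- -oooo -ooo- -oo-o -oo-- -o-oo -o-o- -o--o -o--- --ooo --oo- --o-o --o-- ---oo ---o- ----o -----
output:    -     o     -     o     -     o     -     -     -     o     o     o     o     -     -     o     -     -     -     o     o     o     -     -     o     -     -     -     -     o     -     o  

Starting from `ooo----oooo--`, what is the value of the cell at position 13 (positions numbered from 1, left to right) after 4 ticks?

-oo-o--o-oo-o
-o-oo---oo---
ooooo----o---
---oo-o-o----
position 13 holds -

-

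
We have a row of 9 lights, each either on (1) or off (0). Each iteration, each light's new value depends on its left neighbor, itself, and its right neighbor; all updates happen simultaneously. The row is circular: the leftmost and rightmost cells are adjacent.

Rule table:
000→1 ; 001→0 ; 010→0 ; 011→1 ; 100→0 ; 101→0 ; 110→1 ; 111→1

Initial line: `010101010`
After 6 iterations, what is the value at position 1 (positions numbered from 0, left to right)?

000000000
111111111
111111111  (fixed point — unchanged through iteration 6)
position 1 holds 1

1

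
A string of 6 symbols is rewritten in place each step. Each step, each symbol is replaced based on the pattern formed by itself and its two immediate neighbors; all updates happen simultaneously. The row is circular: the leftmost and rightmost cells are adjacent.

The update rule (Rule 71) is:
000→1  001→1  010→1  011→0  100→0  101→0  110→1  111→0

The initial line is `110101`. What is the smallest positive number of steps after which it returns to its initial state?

010100
110101

2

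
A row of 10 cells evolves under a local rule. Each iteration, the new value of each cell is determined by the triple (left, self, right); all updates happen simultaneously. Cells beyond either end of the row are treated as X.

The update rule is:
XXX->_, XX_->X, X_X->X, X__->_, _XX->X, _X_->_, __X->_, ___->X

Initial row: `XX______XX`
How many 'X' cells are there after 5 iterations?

_X_XXXX_X_
X_XX__XX_X
XXXX__XXXX
___X__X___
_X______X_
count of X: 2

2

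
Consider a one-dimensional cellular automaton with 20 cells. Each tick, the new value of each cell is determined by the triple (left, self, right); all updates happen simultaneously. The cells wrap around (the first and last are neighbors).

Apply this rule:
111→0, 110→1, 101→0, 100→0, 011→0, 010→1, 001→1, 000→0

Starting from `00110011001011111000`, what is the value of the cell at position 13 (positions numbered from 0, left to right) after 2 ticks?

0

01010101011000001000
11010101001000011000
position 13 holds 0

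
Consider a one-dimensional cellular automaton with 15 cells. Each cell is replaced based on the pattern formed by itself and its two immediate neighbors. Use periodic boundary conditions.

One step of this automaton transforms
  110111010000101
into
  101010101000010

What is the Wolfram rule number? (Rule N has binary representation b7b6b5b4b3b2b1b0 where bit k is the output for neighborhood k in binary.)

176

position 0: 111 → 1  (bit 7 = 1)
position 1: 110 → 0  (bit 6 = 0)
position 2: 101 → 1  (bit 5 = 1)
position 8: 100 → 1  (bit 4 = 1)
position 3: 011 → 0  (bit 3 = 0)
position 7: 010 → 0  (bit 2 = 0)
position 11: 001 → 0  (bit 1 = 0)
position 9: 000 → 0  (bit 0 = 0)
bits b7..b0 = 10110000 = 176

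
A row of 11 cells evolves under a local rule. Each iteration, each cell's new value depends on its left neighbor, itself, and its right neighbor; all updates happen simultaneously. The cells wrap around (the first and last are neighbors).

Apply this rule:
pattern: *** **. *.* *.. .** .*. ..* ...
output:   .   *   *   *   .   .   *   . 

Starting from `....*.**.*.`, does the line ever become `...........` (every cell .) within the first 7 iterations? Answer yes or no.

no

...*.*.**.*
*.*.*.*.**.
.*.*.*.*.**
*.*.*.*.*.*
**.*.*.*.*.
.**.*.*.*.*
*.**.*.*.*.
iteration 7 is *.**.*.*.*., still not uniform .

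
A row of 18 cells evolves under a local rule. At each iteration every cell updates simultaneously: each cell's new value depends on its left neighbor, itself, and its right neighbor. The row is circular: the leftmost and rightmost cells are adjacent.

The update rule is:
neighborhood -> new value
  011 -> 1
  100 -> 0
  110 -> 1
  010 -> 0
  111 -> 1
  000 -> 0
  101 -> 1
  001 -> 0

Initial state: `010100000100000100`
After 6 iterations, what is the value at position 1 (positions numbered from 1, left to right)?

iteration 1: 001000000000000000
iteration 2: 000000000000000000
iteration 3: 000000000000000000  (fixed point — unchanged through iteration 6)
position 1 holds 0

0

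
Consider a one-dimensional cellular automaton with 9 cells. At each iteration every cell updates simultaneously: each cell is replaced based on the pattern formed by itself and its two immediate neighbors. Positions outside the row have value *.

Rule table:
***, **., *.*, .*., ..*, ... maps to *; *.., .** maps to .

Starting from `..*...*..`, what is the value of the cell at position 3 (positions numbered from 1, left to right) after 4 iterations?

*

.**.***.*
*.**.***.
**.**.***
***.**.**
position 3 holds *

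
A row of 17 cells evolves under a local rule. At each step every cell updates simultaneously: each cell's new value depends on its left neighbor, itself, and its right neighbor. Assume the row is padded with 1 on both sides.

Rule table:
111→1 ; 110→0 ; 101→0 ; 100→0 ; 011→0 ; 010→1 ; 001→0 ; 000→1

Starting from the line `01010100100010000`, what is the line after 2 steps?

01010100101010000

01010100101010110
01010100101010000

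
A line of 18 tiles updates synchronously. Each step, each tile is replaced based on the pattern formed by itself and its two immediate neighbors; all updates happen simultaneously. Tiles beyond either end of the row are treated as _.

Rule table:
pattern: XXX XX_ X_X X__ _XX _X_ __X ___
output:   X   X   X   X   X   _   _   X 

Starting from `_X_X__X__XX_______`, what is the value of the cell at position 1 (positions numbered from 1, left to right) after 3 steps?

__X_X__X_XXXXXXXXX
X__X_X__XXXXXXXXXX
_X__X_X_XXXXXXXXXX
position 1 holds _

_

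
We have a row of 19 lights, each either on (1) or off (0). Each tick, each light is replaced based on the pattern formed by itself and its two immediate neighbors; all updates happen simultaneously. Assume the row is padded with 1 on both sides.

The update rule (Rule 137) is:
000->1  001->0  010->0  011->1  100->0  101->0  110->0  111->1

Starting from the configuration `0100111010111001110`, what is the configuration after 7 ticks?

0100011101111001110

0000110000110001100
0110100110100101000
0100000100000000010
0001110001111111000
0101100101111110010
0001000001111100000
0100011101111001110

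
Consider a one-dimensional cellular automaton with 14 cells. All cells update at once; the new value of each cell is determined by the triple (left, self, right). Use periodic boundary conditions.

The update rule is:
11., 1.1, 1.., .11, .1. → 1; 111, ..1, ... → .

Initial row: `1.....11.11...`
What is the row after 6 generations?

11..1.11111111

11....111111..
111...1....11.
1.11..11...111
11111.111..1..
1...111.11.11.
11..1.11111111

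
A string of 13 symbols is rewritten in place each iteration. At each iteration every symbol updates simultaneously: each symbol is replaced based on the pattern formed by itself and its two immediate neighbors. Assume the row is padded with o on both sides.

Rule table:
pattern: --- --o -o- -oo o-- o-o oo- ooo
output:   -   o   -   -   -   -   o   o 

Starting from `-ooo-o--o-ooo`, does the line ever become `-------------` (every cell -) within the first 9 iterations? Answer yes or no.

no

--oo---o---oo
-o-o--o---o-o
-----o---o---
----o---o---o
---o---o---o-
--o---o---o--
-o---o---o--o
----o---o--o-
---o---o--o--
iteration 9 is ---o---o--o--, still not uniform -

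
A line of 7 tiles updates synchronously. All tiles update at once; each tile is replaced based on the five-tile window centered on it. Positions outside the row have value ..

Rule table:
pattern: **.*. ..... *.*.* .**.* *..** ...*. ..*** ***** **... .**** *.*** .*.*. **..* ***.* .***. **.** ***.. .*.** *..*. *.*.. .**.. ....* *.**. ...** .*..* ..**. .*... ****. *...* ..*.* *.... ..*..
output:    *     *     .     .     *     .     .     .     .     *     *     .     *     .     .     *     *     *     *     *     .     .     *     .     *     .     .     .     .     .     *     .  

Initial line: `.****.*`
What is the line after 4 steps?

step 1: ..*..**
step 2: ...**..
step 3: *.....*
step 4: ..**...

..**...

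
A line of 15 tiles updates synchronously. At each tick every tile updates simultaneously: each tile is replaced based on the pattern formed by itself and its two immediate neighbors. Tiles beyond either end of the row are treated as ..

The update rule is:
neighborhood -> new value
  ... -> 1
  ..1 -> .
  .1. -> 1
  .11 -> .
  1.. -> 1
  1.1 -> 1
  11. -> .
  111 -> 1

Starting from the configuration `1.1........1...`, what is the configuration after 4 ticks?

1111111111.1111
.11111111.1.11.
..111111.111..1
1..1111.1.1.1.1

1..1111.1.1.1.1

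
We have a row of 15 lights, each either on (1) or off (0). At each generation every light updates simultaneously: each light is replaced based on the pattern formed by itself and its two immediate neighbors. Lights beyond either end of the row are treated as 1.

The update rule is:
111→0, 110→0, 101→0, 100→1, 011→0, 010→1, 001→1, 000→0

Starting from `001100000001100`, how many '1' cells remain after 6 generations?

2

110010000010011
001111000111100
110000101000011
001001101100100
111110000011111
000001000100000
count of 1: 2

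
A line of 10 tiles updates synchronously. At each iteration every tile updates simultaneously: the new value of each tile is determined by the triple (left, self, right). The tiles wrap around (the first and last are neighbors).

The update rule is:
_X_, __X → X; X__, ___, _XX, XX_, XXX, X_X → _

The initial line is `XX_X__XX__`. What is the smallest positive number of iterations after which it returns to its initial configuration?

10

___X_X___X
__XX_X__XX
_X___X_X__
XX__XX_X__
___X___X_X
__XX__XX_X
_X___X___X
_X__XX__XX
_X_X___X__
XX_X__XX__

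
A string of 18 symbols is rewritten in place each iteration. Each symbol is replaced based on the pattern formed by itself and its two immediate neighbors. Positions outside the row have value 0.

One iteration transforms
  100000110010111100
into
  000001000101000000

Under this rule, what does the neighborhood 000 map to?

0

At position 2 the neighborhood is 000; the next row has 0 there.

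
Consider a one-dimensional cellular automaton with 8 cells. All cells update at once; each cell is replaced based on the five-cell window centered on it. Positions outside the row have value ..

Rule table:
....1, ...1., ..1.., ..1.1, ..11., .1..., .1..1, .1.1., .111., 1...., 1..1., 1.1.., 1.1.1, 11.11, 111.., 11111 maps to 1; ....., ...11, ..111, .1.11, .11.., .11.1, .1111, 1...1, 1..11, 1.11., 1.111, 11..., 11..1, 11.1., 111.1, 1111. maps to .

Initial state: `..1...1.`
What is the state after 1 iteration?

1111.111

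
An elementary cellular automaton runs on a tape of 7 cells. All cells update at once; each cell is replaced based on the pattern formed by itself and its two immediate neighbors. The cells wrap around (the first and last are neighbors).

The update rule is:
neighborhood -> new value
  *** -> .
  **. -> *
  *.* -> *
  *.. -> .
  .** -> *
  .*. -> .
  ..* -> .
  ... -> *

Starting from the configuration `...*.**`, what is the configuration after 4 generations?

.*..***
*...*.*
*.*..**
**...*.

**...*.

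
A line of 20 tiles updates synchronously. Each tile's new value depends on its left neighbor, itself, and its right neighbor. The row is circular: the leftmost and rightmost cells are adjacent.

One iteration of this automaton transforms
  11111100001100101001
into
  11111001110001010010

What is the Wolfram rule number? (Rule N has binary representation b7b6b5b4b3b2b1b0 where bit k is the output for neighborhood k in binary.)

163

position 0: 111 → 1  (bit 7 = 1)
position 5: 110 → 0  (bit 6 = 0)
position 15: 101 → 1  (bit 5 = 1)
position 6: 100 → 0  (bit 4 = 0)
position 10: 011 → 0  (bit 3 = 0)
position 14: 010 → 0  (bit 2 = 0)
position 9: 001 → 1  (bit 1 = 1)
position 7: 000 → 1  (bit 0 = 1)
bits b7..b0 = 10100011 = 163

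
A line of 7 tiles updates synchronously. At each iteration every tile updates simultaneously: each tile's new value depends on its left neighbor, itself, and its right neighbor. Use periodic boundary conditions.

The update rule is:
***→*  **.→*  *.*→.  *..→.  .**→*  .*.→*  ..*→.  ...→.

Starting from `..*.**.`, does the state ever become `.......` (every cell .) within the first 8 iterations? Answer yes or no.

no

..*.**.  (fixed point — unchanged through iteration 8)
iteration 8 is ..*.**., still not uniform .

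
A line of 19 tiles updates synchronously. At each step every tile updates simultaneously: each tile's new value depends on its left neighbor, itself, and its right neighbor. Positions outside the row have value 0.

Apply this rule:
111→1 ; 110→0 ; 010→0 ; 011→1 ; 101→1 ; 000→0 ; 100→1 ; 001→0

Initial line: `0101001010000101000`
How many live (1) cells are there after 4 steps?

5

0010100101000010100
0001010010100001010
0000101001010000101
0000010100101000010
count of 1: 5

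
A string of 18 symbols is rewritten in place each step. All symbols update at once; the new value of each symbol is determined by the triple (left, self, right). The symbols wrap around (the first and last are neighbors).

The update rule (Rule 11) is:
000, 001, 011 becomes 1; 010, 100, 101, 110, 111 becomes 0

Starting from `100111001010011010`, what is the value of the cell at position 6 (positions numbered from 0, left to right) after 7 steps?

step 1: 001100010000110000
step 2: 111001100111100111
step 3: 000011001100001100
step 4: 111110011001111001
step 5: 000000110011000011
step 6: 011111100110011110
step 7: 110000001100110000
position 6 holds 0

0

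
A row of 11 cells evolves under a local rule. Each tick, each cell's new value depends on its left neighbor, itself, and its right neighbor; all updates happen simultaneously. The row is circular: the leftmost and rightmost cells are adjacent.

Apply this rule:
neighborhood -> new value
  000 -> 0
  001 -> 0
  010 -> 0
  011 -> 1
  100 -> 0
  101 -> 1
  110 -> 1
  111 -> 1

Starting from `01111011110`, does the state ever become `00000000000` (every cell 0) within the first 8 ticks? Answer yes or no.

no

01111111110
01111111110  (fixed point — unchanged through tick 8)
tick 8 is 01111111110, still not uniform 0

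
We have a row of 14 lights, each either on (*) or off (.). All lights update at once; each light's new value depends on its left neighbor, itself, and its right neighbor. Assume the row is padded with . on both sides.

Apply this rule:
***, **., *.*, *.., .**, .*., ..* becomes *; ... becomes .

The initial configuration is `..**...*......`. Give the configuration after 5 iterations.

iteration 1: .****.***.....
iteration 2: **********....
iteration 3: ***********...
iteration 4: ************..
iteration 5: *************.

*************.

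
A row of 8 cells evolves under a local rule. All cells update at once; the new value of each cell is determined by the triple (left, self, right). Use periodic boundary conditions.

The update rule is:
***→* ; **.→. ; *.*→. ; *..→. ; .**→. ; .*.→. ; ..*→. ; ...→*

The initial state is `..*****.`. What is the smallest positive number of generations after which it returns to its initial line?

6

*..***..
....*...
***...**
**..*..*
*.......
..*****.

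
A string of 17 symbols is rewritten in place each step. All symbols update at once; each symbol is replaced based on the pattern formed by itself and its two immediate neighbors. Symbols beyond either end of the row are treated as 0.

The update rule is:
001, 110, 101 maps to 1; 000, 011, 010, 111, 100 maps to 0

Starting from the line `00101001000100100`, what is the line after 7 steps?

01010010001001000
10100100010010000
01001000100100000
10010001001000000
00100010010000000
01000100100000000
10001001000000000

10001001000000000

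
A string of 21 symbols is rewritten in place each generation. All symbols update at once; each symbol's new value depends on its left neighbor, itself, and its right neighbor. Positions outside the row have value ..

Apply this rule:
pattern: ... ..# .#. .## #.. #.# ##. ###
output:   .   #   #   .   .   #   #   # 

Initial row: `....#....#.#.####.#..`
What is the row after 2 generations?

...##...#####.#####..
..#.#..#.#####.####..

..#.#..#.#####.####..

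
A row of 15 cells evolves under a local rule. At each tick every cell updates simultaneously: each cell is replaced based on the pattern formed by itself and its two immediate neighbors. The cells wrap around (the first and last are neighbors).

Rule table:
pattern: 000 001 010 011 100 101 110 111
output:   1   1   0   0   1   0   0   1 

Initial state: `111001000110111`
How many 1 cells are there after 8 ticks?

110110111000011
100000010111101
011111100011000
101111011100111
000110001011011
111001110000000
010110101111111
000000000111110
count of 1: 5

5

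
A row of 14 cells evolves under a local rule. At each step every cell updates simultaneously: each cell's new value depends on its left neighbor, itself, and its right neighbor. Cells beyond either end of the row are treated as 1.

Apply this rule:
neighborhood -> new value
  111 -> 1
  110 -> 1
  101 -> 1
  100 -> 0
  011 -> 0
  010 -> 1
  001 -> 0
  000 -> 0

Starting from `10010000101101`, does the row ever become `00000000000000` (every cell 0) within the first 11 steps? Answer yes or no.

no

10010000110110
10010000011011
10010000001101
10010000000110
10010000000011
10010000000001
10010000000000
10010000000000  (fixed point — unchanged through step 11)
step 11 is 10010000000000, still not uniform 0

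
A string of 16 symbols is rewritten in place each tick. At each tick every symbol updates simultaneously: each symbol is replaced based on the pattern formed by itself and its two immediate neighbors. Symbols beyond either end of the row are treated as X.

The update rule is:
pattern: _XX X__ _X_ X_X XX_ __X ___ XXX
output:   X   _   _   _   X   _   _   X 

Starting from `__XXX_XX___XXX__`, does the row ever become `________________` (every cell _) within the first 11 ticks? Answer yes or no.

tick 1: __XXX_XX___XXX__  (fixed point — unchanged through tick 11)
tick 11 is __XXX_XX___XXX__, still not uniform _

no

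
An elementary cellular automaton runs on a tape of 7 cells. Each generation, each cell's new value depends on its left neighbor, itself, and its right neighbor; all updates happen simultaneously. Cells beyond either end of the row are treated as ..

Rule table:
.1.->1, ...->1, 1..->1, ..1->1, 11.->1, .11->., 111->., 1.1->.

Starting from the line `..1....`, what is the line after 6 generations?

generation 1: 1111111
generation 2: ......1
generation 3: 1111111  (repeats generation 1; period 2)
generation 6: ......1

......1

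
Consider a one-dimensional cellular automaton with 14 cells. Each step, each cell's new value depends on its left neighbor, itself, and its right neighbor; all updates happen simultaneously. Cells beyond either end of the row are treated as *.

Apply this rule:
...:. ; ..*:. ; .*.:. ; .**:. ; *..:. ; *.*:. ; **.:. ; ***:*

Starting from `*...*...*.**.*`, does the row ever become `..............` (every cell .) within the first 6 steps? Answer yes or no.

yes

..............
all cells are . at step 1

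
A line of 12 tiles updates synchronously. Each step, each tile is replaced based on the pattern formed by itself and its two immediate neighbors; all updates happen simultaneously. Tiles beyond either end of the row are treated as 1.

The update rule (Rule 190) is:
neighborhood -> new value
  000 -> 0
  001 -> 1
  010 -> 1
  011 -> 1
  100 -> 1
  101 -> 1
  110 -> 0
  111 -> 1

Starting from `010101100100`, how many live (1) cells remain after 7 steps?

111111011111
111110111111
111101111111
111011111111
110111111111
101111111111
011111111111
count of 1: 11

11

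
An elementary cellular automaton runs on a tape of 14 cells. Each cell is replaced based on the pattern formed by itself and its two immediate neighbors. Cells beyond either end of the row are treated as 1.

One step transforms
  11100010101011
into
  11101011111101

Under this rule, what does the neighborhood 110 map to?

At position 2 the neighborhood is 110; the next row has 1 there.

1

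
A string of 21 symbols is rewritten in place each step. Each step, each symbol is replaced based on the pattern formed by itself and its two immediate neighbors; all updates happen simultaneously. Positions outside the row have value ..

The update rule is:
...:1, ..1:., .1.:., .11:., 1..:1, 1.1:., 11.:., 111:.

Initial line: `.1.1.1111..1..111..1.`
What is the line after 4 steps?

.........1..1....1..1
11111111..1..111..1..
........1..1....1..11
1111111..1..111..1...

1111111..1..111..1...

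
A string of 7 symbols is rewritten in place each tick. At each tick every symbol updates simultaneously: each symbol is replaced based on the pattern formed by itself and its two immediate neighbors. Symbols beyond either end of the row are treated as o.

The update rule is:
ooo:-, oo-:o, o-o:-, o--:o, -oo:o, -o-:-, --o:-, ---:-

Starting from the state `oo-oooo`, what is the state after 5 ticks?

-o-o---
----o--
o----o-
oo-----
-oo----

-oo----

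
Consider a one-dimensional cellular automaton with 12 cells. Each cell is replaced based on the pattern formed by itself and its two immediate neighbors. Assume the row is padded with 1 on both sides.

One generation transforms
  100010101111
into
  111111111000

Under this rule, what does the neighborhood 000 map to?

1

At position 2 the neighborhood is 000; the next row has 1 there.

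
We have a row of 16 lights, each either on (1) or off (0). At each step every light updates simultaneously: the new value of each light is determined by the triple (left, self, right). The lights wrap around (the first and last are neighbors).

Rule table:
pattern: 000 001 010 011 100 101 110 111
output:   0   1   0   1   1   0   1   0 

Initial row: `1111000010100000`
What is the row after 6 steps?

1001100100010001
1111111010101011
0000001000000010
0000010100000101
1000100010001000
0101010101010101

0101010101010101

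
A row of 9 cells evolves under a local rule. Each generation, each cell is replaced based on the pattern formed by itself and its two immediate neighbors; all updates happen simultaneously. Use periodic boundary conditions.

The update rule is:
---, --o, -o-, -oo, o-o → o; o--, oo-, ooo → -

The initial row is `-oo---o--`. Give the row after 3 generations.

oo--ooo-o
---oo--oo
-ooo--oo-

-ooo--oo-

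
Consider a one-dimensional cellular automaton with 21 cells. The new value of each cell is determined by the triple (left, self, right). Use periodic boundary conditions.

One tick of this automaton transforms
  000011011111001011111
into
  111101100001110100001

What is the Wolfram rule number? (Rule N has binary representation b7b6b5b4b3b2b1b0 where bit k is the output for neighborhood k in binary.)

position 8: 111 → 0  (bit 7 = 0)
position 5: 110 → 1  (bit 6 = 1)
position 6: 101 → 1  (bit 5 = 1)
position 0: 100 → 1  (bit 4 = 1)
position 4: 011 → 0  (bit 3 = 0)
position 14: 010 → 0  (bit 2 = 0)
position 3: 001 → 1  (bit 1 = 1)
position 1: 000 → 1  (bit 0 = 1)
bits b7..b0 = 01110011 = 115

115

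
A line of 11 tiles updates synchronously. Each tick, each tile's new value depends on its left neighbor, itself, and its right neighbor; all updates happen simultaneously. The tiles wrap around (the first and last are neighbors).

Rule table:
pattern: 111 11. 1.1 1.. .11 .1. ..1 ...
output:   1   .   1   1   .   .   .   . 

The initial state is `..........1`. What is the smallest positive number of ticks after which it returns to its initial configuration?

11

1..........
.1.........
..1........
...1.......
....1......
.....1.....
......1....
.......1...
........1..
.........1.
..........1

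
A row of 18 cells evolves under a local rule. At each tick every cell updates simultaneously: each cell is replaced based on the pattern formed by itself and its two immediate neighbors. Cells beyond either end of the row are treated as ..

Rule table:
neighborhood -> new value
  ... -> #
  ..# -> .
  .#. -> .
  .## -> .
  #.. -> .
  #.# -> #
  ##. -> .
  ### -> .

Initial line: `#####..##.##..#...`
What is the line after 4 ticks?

.........#......##
########...####...
.........#......##  (repeats tick 1; period 2)
tick 4: ########...####...

########...####...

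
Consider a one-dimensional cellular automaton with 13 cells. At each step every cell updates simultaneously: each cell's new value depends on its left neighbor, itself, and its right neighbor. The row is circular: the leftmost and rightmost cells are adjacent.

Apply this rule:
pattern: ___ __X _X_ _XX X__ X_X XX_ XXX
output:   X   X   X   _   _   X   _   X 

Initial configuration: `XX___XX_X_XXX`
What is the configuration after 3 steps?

X__XX__XXX_XX
__X___X_X_X_X
_XX_XXXXXXXXX

_XX_XXXXXXXXX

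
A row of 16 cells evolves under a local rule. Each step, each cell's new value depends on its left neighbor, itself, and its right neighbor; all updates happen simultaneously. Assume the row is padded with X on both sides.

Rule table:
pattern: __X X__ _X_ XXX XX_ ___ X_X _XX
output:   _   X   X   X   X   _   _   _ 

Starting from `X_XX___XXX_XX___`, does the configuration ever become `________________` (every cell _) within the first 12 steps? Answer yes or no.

no

X__XX___XX__XX__
XX__XX___XX__XX_
XXX__XX___XX__X_
XXXX__XX___XX_X_
XXXXX__XX___X_X_
XXXXXX__XX__X_X_
XXXXXXX__XX_X_X_
XXXXXXXX__X_X_X_
XXXXXXXXX_X_X_X_
XXXXXXXXX_X_X_X_  (fixed point — unchanged through step 12)
step 12 is XXXXXXXXX_X_X_X_, still not uniform _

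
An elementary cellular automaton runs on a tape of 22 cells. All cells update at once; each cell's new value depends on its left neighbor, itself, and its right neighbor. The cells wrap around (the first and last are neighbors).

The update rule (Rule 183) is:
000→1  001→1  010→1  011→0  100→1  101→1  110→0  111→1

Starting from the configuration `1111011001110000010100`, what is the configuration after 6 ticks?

1101111101010111001010

0110100110101111111111
1001111001110111111110
1110110110101011111101
1101001001111101111010
0011111110111010110111
1101111101010111001010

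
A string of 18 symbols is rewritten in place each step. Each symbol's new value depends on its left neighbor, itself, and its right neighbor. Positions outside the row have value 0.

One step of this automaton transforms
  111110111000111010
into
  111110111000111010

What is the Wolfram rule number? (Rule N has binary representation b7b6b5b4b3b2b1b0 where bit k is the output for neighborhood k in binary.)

204

position 1: 111 → 1  (bit 7 = 1)
position 4: 110 → 1  (bit 6 = 1)
position 5: 101 → 0  (bit 5 = 0)
position 9: 100 → 0  (bit 4 = 0)
position 0: 011 → 1  (bit 3 = 1)
position 16: 010 → 1  (bit 2 = 1)
position 11: 001 → 0  (bit 1 = 0)
position 10: 000 → 0  (bit 0 = 0)
bits b7..b0 = 11001100 = 204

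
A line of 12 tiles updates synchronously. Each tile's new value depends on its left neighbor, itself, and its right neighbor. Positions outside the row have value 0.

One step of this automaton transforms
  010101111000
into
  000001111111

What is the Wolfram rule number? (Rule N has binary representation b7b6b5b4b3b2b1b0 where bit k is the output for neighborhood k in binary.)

position 6: 111 → 1  (bit 7 = 1)
position 8: 110 → 1  (bit 6 = 1)
position 2: 101 → 0  (bit 5 = 0)
position 9: 100 → 1  (bit 4 = 1)
position 5: 011 → 1  (bit 3 = 1)
position 1: 010 → 0  (bit 2 = 0)
position 0: 001 → 0  (bit 1 = 0)
position 10: 000 → 1  (bit 0 = 1)
bits b7..b0 = 11011001 = 217

217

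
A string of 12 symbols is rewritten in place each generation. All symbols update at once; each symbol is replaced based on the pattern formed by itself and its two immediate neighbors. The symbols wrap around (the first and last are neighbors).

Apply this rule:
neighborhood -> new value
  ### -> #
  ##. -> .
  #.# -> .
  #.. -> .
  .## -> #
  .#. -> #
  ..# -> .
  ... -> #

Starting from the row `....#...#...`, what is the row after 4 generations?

###.#.#.#.##
##..#.#.#.##
#...#.#.#.##
..#.#.#.#.##

..#.#.#.#.##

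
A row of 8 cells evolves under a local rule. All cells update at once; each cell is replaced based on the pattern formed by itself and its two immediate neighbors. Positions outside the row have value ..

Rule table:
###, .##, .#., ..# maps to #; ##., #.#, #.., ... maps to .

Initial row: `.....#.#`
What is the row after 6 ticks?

tick 1: ....##.#
tick 2: ...##..#
tick 3: ..##..##
tick 4: .##..##.
tick 5: ##..##..
tick 6: #..##...

#..##...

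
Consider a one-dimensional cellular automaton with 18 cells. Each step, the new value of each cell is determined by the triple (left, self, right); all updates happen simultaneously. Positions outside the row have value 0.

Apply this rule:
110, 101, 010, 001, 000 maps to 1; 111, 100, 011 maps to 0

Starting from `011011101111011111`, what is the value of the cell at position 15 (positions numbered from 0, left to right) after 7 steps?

1

101100110001100001
110101010110101111
011111111011110001
100000001100010111
101111110101111001
110000011110001011
010111100010111101
position 15 holds 1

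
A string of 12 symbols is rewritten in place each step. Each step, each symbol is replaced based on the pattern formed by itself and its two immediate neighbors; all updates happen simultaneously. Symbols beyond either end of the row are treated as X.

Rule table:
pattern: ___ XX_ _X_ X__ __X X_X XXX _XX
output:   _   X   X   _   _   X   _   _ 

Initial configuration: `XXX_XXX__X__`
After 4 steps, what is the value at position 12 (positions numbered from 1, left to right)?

_

__XX__X__X__
___X__X__X__
___X__X__X__  (fixed point — unchanged through step 4)
position 12 holds _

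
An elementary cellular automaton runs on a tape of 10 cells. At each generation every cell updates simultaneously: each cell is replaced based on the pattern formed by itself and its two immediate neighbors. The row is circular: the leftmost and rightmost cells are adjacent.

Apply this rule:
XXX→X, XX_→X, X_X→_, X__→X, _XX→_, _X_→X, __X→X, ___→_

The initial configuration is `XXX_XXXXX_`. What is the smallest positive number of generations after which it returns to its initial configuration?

_XX__XXXX_
X_XXX_XXXX
X__XX__XXX
XXX_XXX_XX
XXX__XX__X
XXXXX_XXX_
_XXXX__XX_
X_XXXXX_XX
X__XXXX__X
XXX_XXXXX_

10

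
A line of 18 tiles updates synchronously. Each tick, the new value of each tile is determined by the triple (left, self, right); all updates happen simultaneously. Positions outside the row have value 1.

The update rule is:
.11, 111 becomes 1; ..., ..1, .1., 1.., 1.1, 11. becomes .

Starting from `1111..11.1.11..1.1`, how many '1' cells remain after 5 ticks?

111...1....1.....1
11...............1
1................1
.................1
.................1
count of 1: 1

1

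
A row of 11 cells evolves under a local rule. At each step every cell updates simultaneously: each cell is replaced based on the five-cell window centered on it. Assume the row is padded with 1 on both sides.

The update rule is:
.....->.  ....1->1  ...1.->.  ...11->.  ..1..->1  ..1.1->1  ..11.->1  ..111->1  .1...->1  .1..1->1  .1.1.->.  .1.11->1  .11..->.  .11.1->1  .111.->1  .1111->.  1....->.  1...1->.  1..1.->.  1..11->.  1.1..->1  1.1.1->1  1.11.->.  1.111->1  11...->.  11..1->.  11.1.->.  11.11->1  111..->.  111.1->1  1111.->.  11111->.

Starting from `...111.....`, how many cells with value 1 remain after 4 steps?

5

step 1: ...11....1.
step 2: ...1...1.11
step 3: ...11..111.
step 4: ...1...1111
count of 1: 5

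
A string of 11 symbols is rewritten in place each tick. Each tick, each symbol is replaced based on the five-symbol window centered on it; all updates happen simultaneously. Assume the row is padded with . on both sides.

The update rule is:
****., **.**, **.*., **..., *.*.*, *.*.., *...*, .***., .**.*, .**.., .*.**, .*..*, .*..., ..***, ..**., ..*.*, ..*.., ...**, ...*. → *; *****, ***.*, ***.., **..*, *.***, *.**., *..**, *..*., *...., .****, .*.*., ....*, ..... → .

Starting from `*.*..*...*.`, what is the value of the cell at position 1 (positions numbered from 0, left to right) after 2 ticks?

*

tick 1: *.**.******
tick 2: **.**....*.
position 1 holds *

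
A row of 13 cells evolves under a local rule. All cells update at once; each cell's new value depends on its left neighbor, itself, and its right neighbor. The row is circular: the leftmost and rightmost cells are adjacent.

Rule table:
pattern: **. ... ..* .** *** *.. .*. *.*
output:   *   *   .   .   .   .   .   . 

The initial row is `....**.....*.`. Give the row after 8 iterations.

*.******.....

***..*.***...
..*......*.*.
*...****.....
..*....*.***.
*...**.....*.
..*..*.***...
*........*.**
*.******.....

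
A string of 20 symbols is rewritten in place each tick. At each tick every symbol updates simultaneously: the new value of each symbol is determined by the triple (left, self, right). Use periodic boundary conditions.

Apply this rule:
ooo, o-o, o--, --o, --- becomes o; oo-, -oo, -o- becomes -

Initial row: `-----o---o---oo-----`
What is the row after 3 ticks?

ooo-o-o-o-o-o--o-ooo

ooooo-ooo-ooo--ooooo
oooo-o-o-o-o-oo-oooo
ooo-o-o-o-o-o--o-ooo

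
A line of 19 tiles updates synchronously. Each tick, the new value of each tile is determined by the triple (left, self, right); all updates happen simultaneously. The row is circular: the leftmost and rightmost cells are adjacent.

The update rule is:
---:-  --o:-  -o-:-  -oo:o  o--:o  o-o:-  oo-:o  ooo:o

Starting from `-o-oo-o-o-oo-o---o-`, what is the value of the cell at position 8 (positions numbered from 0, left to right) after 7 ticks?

---oo-----oo--o---o
o--ooo----ooo--o---
-o-oooo---oooo--o--
---ooooo--ooooo--o-
---oooooo-oooooo--o
o--oooooo-ooooooo--
-o-oooooo-oooooooo-
position 8 holds o

o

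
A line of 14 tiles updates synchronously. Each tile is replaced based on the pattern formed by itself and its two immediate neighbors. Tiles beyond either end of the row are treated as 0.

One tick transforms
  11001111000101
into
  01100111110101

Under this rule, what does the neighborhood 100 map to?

At position 2 the neighborhood is 100; the next row has 1 there.

1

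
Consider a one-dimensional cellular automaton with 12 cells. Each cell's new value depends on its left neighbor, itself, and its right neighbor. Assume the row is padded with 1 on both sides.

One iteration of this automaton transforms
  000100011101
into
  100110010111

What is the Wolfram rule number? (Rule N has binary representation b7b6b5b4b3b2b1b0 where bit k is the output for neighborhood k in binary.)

124

position 8: 111 → 0  (bit 7 = 0)
position 9: 110 → 1  (bit 6 = 1)
position 10: 101 → 1  (bit 5 = 1)
position 0: 100 → 1  (bit 4 = 1)
position 7: 011 → 1  (bit 3 = 1)
position 3: 010 → 1  (bit 2 = 1)
position 2: 001 → 0  (bit 1 = 0)
position 1: 000 → 0  (bit 0 = 0)
bits b7..b0 = 01111100 = 124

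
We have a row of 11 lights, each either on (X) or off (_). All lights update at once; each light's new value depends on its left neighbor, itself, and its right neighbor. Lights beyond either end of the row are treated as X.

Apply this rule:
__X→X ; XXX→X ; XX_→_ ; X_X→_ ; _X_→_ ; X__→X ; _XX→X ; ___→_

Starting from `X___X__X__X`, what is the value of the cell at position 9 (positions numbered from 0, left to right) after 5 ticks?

_X_X_XX_XXX
_____X__XXX
X___X_XXXXX
_X_X__XXXXX
____XXXXXXX
position 9 holds X

X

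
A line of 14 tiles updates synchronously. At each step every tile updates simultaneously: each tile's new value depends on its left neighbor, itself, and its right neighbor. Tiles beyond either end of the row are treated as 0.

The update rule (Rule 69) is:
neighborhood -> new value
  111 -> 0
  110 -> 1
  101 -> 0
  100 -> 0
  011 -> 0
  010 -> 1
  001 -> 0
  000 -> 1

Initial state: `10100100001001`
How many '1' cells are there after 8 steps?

10100101101001
10100100101001
10100100101001  (fixed point — unchanged through step 8)
count of 1: 6

6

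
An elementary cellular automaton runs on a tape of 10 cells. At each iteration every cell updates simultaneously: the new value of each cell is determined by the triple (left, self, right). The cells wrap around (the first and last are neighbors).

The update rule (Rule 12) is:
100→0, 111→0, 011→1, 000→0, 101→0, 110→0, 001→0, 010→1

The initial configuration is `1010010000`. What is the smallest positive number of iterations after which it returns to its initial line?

1010010000

1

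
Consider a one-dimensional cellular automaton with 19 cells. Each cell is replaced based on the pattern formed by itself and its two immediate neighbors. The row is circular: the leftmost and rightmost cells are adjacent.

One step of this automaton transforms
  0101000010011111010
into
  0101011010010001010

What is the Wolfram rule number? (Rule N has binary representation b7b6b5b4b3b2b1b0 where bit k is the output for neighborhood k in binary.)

position 12: 111 → 0  (bit 7 = 0)
position 15: 110 → 1  (bit 6 = 1)
position 2: 101 → 0  (bit 5 = 0)
position 4: 100 → 0  (bit 4 = 0)
position 11: 011 → 1  (bit 3 = 1)
position 1: 010 → 1  (bit 2 = 1)
position 0: 001 → 0  (bit 1 = 0)
position 5: 000 → 1  (bit 0 = 1)
bits b7..b0 = 01001101 = 77

77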